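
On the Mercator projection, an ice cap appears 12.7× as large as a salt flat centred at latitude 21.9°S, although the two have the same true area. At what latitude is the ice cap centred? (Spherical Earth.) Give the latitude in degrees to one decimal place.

74.9°

For equal true areas on Mercator, apparent areas scale as sec²φ, so the ratio is cos²φ₂ / cos²φ₁.
cos²φ₂ / cos²φ₁ = 12.7  ⇒  cos φ₁ = cos 21.9° / √12.7 = 0.9278/3.564 = 0.2604.
φ₁ = arccos(0.2604) ≈ 74.9°.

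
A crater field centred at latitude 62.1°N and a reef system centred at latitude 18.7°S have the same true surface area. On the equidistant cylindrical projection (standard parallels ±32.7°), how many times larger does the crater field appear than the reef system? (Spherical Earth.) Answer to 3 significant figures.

2.02

With standard parallel φ₀ = 32.7°, the equirectangular projection gives x = Rλ cos φ₀, y = Rφ, so h = 1 and k = cos 32.7° / cos φ.
Areal scale at 62.1°: h·k = 1.000 × 1.798 = 1.798.
Areal scale at 18.7°: h·k = 1.000 × 0.8884 = 0.8884.
Ratio = 1.798/0.8884 ≈ 2.02.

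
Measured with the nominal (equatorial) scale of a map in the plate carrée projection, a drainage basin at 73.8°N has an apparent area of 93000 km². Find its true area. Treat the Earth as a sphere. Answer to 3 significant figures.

25900 km²

For the equirectangular projection with φ₀ = 0 (plate carrée), h = 1 along meridians and k = sec φ along parallels.
Areal scale = h·k = 1 × sec φ; at 73.8°, h = 1.000, k = 3.584, so h·k = 3.584.
True area = apparent / (areal scale) = 93000 / 3.584 ≈ 25900 km².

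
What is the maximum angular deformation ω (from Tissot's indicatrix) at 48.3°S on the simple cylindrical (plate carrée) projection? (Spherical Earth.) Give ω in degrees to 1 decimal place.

For the equirectangular projection with φ₀ = 0 (plate carrée), h = 1 along meridians and k = sec φ along parallels.
At 48.3°: h = 1.000, k = 1.503; principal scales a = 1.503, b = 1.000.
sin(ω/2) = (a − b)/(a + b) = 0.5032/2.503 = 0.2010, so ω = 2 arcsin(0.2010) ≈ 23.2°.

23.2°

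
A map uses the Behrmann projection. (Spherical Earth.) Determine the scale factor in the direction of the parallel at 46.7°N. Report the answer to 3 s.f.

1.26

Behrmann is a cylindrical equal-area projection with standard parallels at ±30°. For cylindrical equal-area with standard parallel φ₀, h = cos φ / cos φ₀ and k = cos φ₀ / cos φ, so h·k = 1.
k = cos 30° / cos 46.7° = 0.8660/0.6858 = 1.263.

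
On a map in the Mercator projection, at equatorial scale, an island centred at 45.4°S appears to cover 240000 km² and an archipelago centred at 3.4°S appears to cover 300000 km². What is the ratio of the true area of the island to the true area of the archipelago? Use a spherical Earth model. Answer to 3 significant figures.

0.396

On Mercator the areal scale is sec²φ, so true area = apparent × cos²φ.
True area of island: 240000 × cos²(45.4°) = 240000 × 0.4930 = 118300 km².
True area of archipelago: 300000 × cos²(3.4°) = 300000 × 0.9965 = 298900 km².
Ratio = 118300 / 298900 ≈ 0.396.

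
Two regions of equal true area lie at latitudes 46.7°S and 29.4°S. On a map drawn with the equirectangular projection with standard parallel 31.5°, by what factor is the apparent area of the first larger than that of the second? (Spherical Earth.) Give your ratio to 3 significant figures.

In the equirectangular projection with standard parallel φ₀ = 31.5° (x = Rλ cos φ₀, y = Rφ), meridians are true-scale (h = 1) and the parallel scale is k = cos φ₀ / cos φ.
Areal scale at 46.7°: h·k = 1.000 × 1.243 = 1.243.
Areal scale at 29.4°: h·k = 1.000 × 0.9787 = 0.9787.
Ratio = 1.243/0.9787 ≈ 1.27.

1.27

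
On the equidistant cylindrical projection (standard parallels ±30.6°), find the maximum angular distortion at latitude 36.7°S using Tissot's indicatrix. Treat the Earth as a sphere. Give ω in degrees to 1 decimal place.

4.1°

The equidistant cylindrical projection with φ₀ = 30.6° has h = 1 (meridians true) and k = cos φ₀ / cos φ along parallels.
At 36.7°: h = 1.000, k = 1.074; principal scales a = 1.074, b = 1.000.
sin(ω/2) = (a − b)/(a + b) = 0.07354/2.074 = 0.03547, so ω = 2 arcsin(0.03547) ≈ 4.1°.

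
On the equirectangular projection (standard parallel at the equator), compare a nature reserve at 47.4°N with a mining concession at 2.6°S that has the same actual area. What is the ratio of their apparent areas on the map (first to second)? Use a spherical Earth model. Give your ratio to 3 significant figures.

In the plate carrée (x = Rλ, y = Rφ), meridians are true-scale (h = 1) and parallels are stretched by k = sec φ.
Areal scale at 47.4°: h·k = 1.000 × 1.477 = 1.477.
Areal scale at 2.6°: h·k = 1.000 × 1.001 = 1.001.
Ratio = 1.477/1.001 ≈ 1.48.

1.48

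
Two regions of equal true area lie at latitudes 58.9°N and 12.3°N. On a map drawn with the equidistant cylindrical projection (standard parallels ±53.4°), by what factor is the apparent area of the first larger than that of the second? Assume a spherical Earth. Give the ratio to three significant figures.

1.89

With standard parallel φ₀ = 53.4°, the equirectangular projection gives x = Rλ cos φ₀, y = Rφ, so h = 1 and k = cos 53.4° / cos φ.
Areal scale at 58.9°: h·k = 1.000 × 1.154 = 1.154.
Areal scale at 12.3°: h·k = 1.000 × 0.6102 = 0.6102.
Ratio = 1.154/0.6102 ≈ 1.89.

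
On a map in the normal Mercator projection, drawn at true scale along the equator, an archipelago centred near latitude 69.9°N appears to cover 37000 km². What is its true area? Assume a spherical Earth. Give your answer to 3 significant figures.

4370 km²

For Mercator, h = k = sec φ (a conformal cylindrical projection has a single point scale, 1/cos φ).
Areal scale = k² = sec²φ = 1/cos²(69.9°) = 1/0.3437² = 8.467.
True area = apparent / (areal scale) = 37000 / 8.467 ≈ 4370 km².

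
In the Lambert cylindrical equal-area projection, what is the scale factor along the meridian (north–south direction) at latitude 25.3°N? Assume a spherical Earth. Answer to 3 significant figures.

0.904

The Lambert cylindrical equal-area projection is the cylindrical equal-area projection with its standard parallel at the equator (φ₀ = 0). For cylindrical equal-area with standard parallel φ₀, h = cos φ / cos φ₀ and k = cos φ₀ / cos φ, so h·k = 1.
h = cos 25.3° / cos 0° = 0.9041/1.000 = 0.9041.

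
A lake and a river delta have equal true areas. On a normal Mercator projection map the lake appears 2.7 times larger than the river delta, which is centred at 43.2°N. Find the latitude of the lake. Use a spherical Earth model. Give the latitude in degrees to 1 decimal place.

For equal true areas on Mercator, apparent areas scale as sec²φ, so the ratio is cos²φ₂ / cos²φ₁.
cos²φ₂ / cos²φ₁ = 2.7  ⇒  cos φ₁ = cos 43.2° / √2.7 = 0.7290/1.643 = 0.4436.
φ₁ = arccos(0.4436) ≈ 63.7°.

63.7°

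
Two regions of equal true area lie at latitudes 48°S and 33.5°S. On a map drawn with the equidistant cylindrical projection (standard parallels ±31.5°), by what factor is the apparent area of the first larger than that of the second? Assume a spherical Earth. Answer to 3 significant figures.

1.25

The equidistant cylindrical projection with φ₀ = 31.5° has h = 1 (meridians true) and k = cos φ₀ / cos φ along parallels.
Areal scale at 48°: h·k = 1.000 × 1.274 = 1.274.
Areal scale at 33.5°: h·k = 1.000 × 1.022 = 1.022.
Ratio = 1.274/1.022 ≈ 1.25.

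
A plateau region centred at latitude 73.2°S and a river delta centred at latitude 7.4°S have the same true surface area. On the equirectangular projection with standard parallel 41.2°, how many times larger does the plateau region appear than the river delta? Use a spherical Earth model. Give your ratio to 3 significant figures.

3.43

With standard parallel φ₀ = 41.2°, the equirectangular projection gives x = Rλ cos φ₀, y = Rφ, so h = 1 and k = cos 41.2° / cos φ.
Areal scale at 73.2°: h·k = 1.000 × 2.603 = 2.603.
Areal scale at 7.4°: h·k = 1.000 × 0.7587 = 0.7587.
Ratio = 2.603/0.7587 ≈ 3.43.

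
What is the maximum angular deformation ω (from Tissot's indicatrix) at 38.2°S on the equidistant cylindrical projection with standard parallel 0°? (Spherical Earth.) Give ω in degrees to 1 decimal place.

13.8°

In the plate carrée (x = Rλ, y = Rφ), meridians are true-scale (h = 1) and parallels are stretched by k = sec φ.
At 38.2°: h = 1.000, k = 1.272; principal scales a = 1.272, b = 1.000.
sin(ω/2) = (a − b)/(a + b) = 0.2725/2.272 = 0.1199, so ω = 2 arcsin(0.1199) ≈ 13.8°.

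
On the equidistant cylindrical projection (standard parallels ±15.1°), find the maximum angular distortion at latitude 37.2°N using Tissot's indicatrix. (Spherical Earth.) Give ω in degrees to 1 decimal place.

In the equirectangular projection with standard parallel φ₀ = 15.1° (x = Rλ cos φ₀, y = Rφ), meridians are true-scale (h = 1) and the parallel scale is k = cos φ₀ / cos φ.
At 37.2°: h = 1.000, k = 1.212; principal scales a = 1.212, b = 1.000.
sin(ω/2) = (a − b)/(a + b) = 0.2121/2.212 = 0.09588, so ω = 2 arcsin(0.09588) ≈ 11.0°.

11.0°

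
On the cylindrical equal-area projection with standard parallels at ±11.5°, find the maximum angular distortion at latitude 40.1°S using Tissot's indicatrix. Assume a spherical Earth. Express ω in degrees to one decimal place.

28.1°

Cylindrical equal-area (φ₀ = 11.5°): h = cos φ / cos 11.5° along meridians, k = cos 11.5° / cos φ along parallels; h·k = 1.
At 40.1°: h = 0.7806, k = 1.281; principal scales a = 1.281, b = 0.7806.
sin(ω/2) = (a − b)/(a + b) = 0.5005/2.062 = 0.2428, so ω = 2 arcsin(0.2428) ≈ 28.1°.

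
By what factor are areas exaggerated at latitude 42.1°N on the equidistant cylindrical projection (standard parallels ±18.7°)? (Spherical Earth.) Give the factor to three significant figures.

1.28

The equidistant cylindrical projection with φ₀ = 18.7° has h = 1 (meridians true) and k = cos φ₀ / cos φ along parallels.
Areal scale = h·k = 1 × cos φ₀ / cos φ; at 42.1°, h = 1.000, k = 1.277, so h·k = 1.277.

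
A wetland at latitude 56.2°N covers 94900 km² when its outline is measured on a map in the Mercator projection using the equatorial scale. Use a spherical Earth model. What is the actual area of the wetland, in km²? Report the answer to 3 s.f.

29400 km²

The Mercator projection is conformal; its linear scale factor is the same in every direction and equals sec φ = 1/cos φ.
Areal scale = k² = sec²φ = 1/cos²(56.2°) = 1/0.5563² = 3.231.
True area = apparent / (areal scale) = 94900 / 3.231 ≈ 29400 km².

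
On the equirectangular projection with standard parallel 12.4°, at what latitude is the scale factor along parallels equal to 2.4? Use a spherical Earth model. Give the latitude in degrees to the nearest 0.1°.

In the equirectangular projection with standard parallel φ₀ = 12.4° (x = Rλ cos φ₀, y = Rφ), meridians are true-scale (h = 1) and the parallel scale is k = cos φ₀ / cos φ.
k = cos φ₀ / cos φ = 2.4  ⇒  cos φ = cos 12.4° / 2.4 = 0.4069.
φ = arccos(0.4069) ≈ 66.0°.

66.0°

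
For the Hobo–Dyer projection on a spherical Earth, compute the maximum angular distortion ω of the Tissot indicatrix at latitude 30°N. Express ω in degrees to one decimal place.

Hobo–Dyer is a cylindrical equal-area projection with standard parallels at ±37.5°. A cylindrical equal-area projection with standard parallel φ₀ has meridian scale h = cos φ / cos φ₀ and parallel scale k = cos φ₀ / cos φ (so areas are preserved, h·k = 1).
At 30°: h = 1.092, k = 0.9161; principal scales a = 1.092, b = 0.9161.
sin(ω/2) = (a − b)/(a + b) = 0.1755/2.008 = 0.08742, so ω = 2 arcsin(0.08742) ≈ 10.0°.

10.0°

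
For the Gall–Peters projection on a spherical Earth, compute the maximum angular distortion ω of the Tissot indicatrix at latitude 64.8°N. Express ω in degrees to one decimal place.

55.8°

The Gall–Peters projection is cylindrical equal-area with φ₀ = 45°. Cylindrical equal-area (φ₀ = 45°): h = cos φ / cos 45° along meridians, k = cos 45° / cos φ along parallels; h·k = 1.
At 64.8°: h = 0.6021, k = 1.661; principal scales a = 1.661, b = 0.6021.
sin(ω/2) = (a − b)/(a + b) = 1.059/2.263 = 0.4678, so ω = 2 arcsin(0.4678) ≈ 55.8°.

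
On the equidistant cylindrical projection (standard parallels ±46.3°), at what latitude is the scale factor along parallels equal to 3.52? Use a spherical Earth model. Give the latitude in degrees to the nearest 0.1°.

78.7°

In the equirectangular projection with standard parallel φ₀ = 46.3° (x = Rλ cos φ₀, y = Rφ), meridians are true-scale (h = 1) and the parallel scale is k = cos φ₀ / cos φ.
k = cos φ₀ / cos φ = 3.52  ⇒  cos φ = cos 46.3° / 3.52 = 0.1963.
φ = arccos(0.1963) ≈ 78.7°.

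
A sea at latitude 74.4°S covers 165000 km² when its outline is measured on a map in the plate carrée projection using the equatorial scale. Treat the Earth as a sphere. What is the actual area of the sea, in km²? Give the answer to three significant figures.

In the plate carrée (x = Rλ, y = Rφ), meridians are true-scale (h = 1) and parallels are stretched by k = sec φ.
Areal scale = h·k = 1 × sec φ; at 74.4°, h = 1.000, k = 3.719, so h·k = 3.719.
True area = apparent / (areal scale) = 165000 / 3.719 ≈ 44400 km².

44400 km²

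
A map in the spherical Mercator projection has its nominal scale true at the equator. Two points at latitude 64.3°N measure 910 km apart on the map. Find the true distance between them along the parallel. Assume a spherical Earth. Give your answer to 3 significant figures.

395 km

Mercator is conformal, so the point scale is isotropic: h = k = sec φ = 1/cos φ.
Along the parallel at 64.3°, map distances are exaggerated by k = sec 64.3° = 2.306.
True distance = 910 / 2.306 = 910 × cos 64.3° ≈ 395 km.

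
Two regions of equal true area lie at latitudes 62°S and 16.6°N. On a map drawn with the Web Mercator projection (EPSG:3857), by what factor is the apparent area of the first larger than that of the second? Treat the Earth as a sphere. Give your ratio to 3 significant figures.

4.17

Mercator areal scale is sec²φ.
At 62°: sec²(62°) = 1/0.4695² = 4.537.
At 16.6°: sec²(16.6°) = 1/0.9583² = 1.089.
Ratio = 4.537/1.089 = cos²(16.6°)/cos²(62°) ≈ 4.17.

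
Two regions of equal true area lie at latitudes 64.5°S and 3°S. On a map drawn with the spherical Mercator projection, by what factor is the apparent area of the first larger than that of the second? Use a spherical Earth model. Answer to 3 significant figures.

5.38

On Mercator, area is exaggerated by sec²φ = 1/cos²φ.
At 64.5°: sec²(64.5°) = 1/0.4305² = 5.395.
At 3°: sec²(3°) = 1/0.9986² = 1.003.
Ratio = 5.395/1.003 = cos²(3°)/cos²(64.5°) ≈ 5.38.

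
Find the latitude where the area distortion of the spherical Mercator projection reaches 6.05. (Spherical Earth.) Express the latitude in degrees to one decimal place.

66.0°

Mercator areal scale is sec²φ.
sec²φ = 6.05  ⇒  cos²φ = 0.1653  ⇒  cos φ = 0.4066.
φ = arccos(0.4066) ≈ 66.0°.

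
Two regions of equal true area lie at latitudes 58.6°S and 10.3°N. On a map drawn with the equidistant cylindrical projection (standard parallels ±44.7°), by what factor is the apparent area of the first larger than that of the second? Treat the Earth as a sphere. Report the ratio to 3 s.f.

1.89

The equidistant cylindrical projection with φ₀ = 44.7° has h = 1 (meridians true) and k = cos φ₀ / cos φ along parallels.
Areal scale at 58.6°: h·k = 1.000 × 1.364 = 1.364.
Areal scale at 10.3°: h·k = 1.000 × 0.7224 = 0.7224.
Ratio = 1.364/0.7224 ≈ 1.89.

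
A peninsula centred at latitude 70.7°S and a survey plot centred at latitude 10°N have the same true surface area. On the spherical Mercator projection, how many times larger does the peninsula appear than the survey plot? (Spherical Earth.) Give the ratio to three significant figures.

8.88

On Mercator, area is exaggerated by sec²φ = 1/cos²φ.
At 70.7°: sec²(70.7°) = 1/0.3305² = 9.154.
At 10°: sec²(10°) = 1/0.9848² = 1.031.
Ratio = 9.154/1.031 = cos²(10°)/cos²(70.7°) ≈ 8.88.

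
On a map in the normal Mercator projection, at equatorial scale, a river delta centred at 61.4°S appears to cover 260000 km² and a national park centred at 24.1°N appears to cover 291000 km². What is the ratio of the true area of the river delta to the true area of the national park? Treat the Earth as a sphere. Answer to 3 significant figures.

0.246

Since Mercator area scale is 1/cos²φ, the true area equals the apparent area multiplied by cos²φ.
True area of river delta: 260000 × cos²(61.4°) = 260000 × 0.2291 = 59580 km².
True area of national park: 291000 × cos²(24.1°) = 291000 × 0.8333 = 242500 km².
Ratio = 59580 / 242500 ≈ 0.246.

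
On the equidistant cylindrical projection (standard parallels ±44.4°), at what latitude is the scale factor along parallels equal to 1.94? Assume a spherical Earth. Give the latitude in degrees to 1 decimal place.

68.4°

The equidistant cylindrical projection with φ₀ = 44.4° has h = 1 (meridians true) and k = cos φ₀ / cos φ along parallels.
k = cos φ₀ / cos φ = 1.94  ⇒  cos φ = cos 44.4° / 1.94 = 0.3683.
φ = arccos(0.3683) ≈ 68.4°.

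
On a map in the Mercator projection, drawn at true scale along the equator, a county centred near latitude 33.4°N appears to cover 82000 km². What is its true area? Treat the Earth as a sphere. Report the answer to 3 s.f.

57200 km²

Mercator is conformal, so the point scale is isotropic: h = k = sec φ = 1/cos φ.
Areal scale = k² = sec²φ = 1/cos²(33.4°) = 1/0.8348² = 1.435.
True area = apparent / (areal scale) = 82000 / 1.435 ≈ 57200 km².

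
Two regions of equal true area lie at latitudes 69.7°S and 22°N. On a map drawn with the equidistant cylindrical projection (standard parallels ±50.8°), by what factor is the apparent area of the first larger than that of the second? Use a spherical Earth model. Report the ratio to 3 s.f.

2.67

In the equirectangular projection with standard parallel φ₀ = 50.8° (x = Rλ cos φ₀, y = Rφ), meridians are true-scale (h = 1) and the parallel scale is k = cos φ₀ / cos φ.
Areal scale at 69.7°: h·k = 1.000 × 1.822 = 1.822.
Areal scale at 22°: h·k = 1.000 × 0.6817 = 0.6817.
Ratio = 1.822/0.6817 ≈ 2.67.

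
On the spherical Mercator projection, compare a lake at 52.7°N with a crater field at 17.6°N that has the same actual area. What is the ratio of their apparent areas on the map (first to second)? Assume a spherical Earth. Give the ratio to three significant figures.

Mercator areal scale is sec²φ.
At 52.7°: sec²(52.7°) = 1/0.6060² = 2.723.
At 17.6°: sec²(17.6°) = 1/0.9532² = 1.101.
Ratio = 2.723/1.101 = cos²(17.6°)/cos²(52.7°) ≈ 2.47.

2.47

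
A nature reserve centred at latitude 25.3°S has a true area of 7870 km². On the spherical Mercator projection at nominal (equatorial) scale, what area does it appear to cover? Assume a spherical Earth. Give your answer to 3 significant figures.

9630 km²

For Mercator, h = k = sec φ (a conformal cylindrical projection has a single point scale, 1/cos φ).
Areal scale = k² = sec²φ = 1/cos²(25.3°) = 1/0.9041² = 1.223.
Apparent area = 7870 × 1.223 ≈ 9630 km².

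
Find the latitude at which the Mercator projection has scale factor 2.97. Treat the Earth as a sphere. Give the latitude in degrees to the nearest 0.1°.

Mercator scale is k = sec φ = 1/cos φ.
1/cos φ = 2.97  ⇒  cos φ = 0.3367  ⇒  φ = arccos(0.3367) ≈ 70.3°.

70.3°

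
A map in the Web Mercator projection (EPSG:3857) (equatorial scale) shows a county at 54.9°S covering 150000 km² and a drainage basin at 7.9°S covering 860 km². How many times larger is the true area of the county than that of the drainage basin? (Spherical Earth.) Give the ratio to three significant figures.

Mercator's areal exaggeration is sec²φ; hence true area = (apparent area) · cos²φ.
True area of county: 150000 × cos²(54.9°) = 150000 × 0.3306 = 49590 km².
True area of drainage basin: 860 × cos²(7.9°) = 860 × 0.9811 = 843.8 km².
Ratio = 49590 / 843.8 ≈ 58.8.

58.8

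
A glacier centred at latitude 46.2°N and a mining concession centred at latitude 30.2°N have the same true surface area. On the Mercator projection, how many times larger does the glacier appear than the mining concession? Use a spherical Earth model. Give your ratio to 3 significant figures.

1.56

Mercator is conformal with k = sec φ, so areal scale = k² = sec²φ.
At 46.2°: sec²(46.2°) = 1/0.6921² = 2.087.
At 30.2°: sec²(30.2°) = 1/0.8643² = 1.339.
Ratio = 2.087/1.339 = cos²(30.2°)/cos²(46.2°) ≈ 1.56.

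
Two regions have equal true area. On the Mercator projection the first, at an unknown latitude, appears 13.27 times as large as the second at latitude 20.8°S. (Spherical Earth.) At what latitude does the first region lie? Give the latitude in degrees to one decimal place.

On Mercator, (apparent₁)/(apparent₂) = sec²φ₁ / sec²φ₂ when true areas are equal.
cos²φ₂ / cos²φ₁ = 13.27  ⇒  cos φ₁ = cos 20.8° / √13.27 = 0.9348/3.643 = 0.2566.
φ₁ = arccos(0.2566) ≈ 75.1°.

75.1°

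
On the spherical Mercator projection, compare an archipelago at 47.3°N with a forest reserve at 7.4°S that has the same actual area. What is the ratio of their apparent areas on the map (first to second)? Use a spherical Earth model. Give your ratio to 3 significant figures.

2.14

Mercator areal scale is sec²φ.
At 47.3°: sec²(47.3°) = 1/0.6782² = 2.174.
At 7.4°: sec²(7.4°) = 1/0.9917² = 1.017.
Ratio = 2.174/1.017 = cos²(7.4°)/cos²(47.3°) ≈ 2.14.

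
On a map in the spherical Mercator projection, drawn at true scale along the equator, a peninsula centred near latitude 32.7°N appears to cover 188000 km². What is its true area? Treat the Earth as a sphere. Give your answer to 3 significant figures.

133000 km²

For Mercator, h = k = sec φ (a conformal cylindrical projection has a single point scale, 1/cos φ).
Areal scale = k² = sec²φ = 1/cos²(32.7°) = 1/0.8415² = 1.412.
True area = apparent / (areal scale) = 188000 / 1.412 ≈ 133000 km².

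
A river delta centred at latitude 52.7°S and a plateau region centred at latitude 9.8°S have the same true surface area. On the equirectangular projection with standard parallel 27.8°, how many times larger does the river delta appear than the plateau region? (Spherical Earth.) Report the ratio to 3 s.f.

1.63

The equidistant cylindrical projection with φ₀ = 27.8° has h = 1 (meridians true) and k = cos φ₀ / cos φ along parallels.
Areal scale at 52.7°: h·k = 1.000 × 1.460 = 1.460.
Areal scale at 9.8°: h·k = 1.000 × 0.8977 = 0.8977.
Ratio = 1.460/0.8977 ≈ 1.63.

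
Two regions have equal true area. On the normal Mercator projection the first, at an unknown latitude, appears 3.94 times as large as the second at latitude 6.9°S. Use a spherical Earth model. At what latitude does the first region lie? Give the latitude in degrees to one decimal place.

60.0°

On Mercator, (apparent₁)/(apparent₂) = sec²φ₁ / sec²φ₂ when true areas are equal.
cos²φ₂ / cos²φ₁ = 3.94  ⇒  cos φ₁ = cos 6.9° / √3.94 = 0.9928/1.985 = 0.5001.
φ₁ = arccos(0.5001) ≈ 60.0°.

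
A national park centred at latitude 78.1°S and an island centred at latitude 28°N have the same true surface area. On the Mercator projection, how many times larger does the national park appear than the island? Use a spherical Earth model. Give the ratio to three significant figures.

18.3

On Mercator, area is exaggerated by sec²φ = 1/cos²φ.
At 78.1°: sec²(78.1°) = 1/0.2062² = 23.52.
At 28°: sec²(28°) = 1/0.8829² = 1.283.
Ratio = 23.52/1.283 = cos²(28°)/cos²(78.1°) ≈ 18.3.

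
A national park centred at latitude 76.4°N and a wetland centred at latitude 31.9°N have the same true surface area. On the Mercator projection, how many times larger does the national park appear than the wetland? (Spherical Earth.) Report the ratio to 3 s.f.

13.0

On Mercator, area is exaggerated by sec²φ = 1/cos²φ.
At 76.4°: sec²(76.4°) = 1/0.2351² = 18.09.
At 31.9°: sec²(31.9°) = 1/0.8490² = 1.387.
Ratio = 18.09/1.387 = cos²(31.9°)/cos²(76.4°) ≈ 13.0.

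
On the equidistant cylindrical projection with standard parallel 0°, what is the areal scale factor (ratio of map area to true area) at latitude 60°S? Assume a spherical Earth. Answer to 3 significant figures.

2.00

For the equirectangular projection with φ₀ = 0 (plate carrée), h = 1 along meridians and k = sec φ along parallels.
Areal scale = h·k = 1 × sec φ; at 60°, h = 1.000, k = 2.000, so h·k = 2.000.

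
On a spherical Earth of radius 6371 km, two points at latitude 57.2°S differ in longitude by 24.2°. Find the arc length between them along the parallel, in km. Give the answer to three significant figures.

1460 km

Arc length along a parallel = R cos φ · Δλ (with Δλ in radians).
= 6371 × cos 57.2° × (24.2° × π/180) = 6371 × 0.5417 × 0.4224 ≈ 1460 km.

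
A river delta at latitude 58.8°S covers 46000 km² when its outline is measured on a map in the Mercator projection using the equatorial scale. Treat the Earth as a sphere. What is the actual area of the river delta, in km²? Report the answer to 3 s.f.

For Mercator, h = k = sec φ (a conformal cylindrical projection has a single point scale, 1/cos φ).
Areal scale = k² = sec²φ = 1/cos²(58.8°) = 1/0.5180² = 3.726.
True area = apparent / (areal scale) = 46000 / 3.726 ≈ 12300 km².

12300 km²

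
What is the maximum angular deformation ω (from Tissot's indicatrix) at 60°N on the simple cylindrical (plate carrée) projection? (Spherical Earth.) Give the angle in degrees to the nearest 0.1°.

38.9°

In the plate carrée (x = Rλ, y = Rφ), meridians are true-scale (h = 1) and parallels are stretched by k = sec φ.
At 60°: h = 1.000, k = 2.000; principal scales a = 2.000, b = 1.000.
sin(ω/2) = (a − b)/(a + b) = 1.0000/3.000 = 0.3333, so ω = 2 arcsin(0.3333) ≈ 38.9°.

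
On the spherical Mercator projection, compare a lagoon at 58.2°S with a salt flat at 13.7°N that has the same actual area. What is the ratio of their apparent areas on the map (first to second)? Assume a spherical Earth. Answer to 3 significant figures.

3.40

On Mercator, area is exaggerated by sec²φ = 1/cos²φ.
At 58.2°: sec²(58.2°) = 1/0.5270² = 3.601.
At 13.7°: sec²(13.7°) = 1/0.9715² = 1.059.
Ratio = 3.601/1.059 = cos²(13.7°)/cos²(58.2°) ≈ 3.40.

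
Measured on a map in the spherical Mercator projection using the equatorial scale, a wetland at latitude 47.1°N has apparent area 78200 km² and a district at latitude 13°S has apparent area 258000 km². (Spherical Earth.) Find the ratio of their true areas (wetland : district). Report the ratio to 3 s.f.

On Mercator the areal scale is sec²φ, so true area = apparent × cos²φ.
True area of wetland: 78200 × cos²(47.1°) = 78200 × 0.4634 = 36240 km².
True area of district: 258000 × cos²(13°) = 258000 × 0.9494 = 244900 km².
Ratio = 36240 / 244900 ≈ 0.148.

0.148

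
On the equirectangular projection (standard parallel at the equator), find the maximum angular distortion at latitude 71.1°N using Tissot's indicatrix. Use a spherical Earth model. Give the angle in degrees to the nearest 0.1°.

61.4°

Plate carrée maps x = Rλ, y = Rφ. The meridian scale is h = 1 and the parallel scale is k = 1/cos φ = sec φ.
At 71.1°: h = 1.000, k = 3.087; principal scales a = 3.087, b = 1.000.
sin(ω/2) = (a − b)/(a + b) = 2.087/4.087 = 0.5107, so ω = 2 arcsin(0.5107) ≈ 61.4°.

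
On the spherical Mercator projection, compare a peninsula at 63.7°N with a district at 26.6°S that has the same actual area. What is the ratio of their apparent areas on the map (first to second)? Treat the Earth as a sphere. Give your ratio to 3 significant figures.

4.07

Mercator is conformal with k = sec φ, so areal scale = k² = sec²φ.
At 63.7°: sec²(63.7°) = 1/0.4431² = 5.094.
At 26.6°: sec²(26.6°) = 1/0.8942² = 1.251.
Ratio = 5.094/1.251 = cos²(26.6°)/cos²(63.7°) ≈ 4.07.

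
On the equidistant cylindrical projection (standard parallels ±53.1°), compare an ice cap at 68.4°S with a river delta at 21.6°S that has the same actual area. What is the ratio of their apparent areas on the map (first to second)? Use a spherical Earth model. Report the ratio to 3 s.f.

In the equirectangular projection with standard parallel φ₀ = 53.1° (x = Rλ cos φ₀, y = Rφ), meridians are true-scale (h = 1) and the parallel scale is k = cos φ₀ / cos φ.
Areal scale at 68.4°: h·k = 1.000 × 1.631 = 1.631.
Areal scale at 21.6°: h·k = 1.000 × 0.6458 = 0.6458.
Ratio = 1.631/0.6458 ≈ 2.53.

2.53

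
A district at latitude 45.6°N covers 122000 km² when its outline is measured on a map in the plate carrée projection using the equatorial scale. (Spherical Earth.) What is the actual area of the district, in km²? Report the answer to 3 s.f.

For the equirectangular projection with φ₀ = 0 (plate carrée), h = 1 along meridians and k = sec φ along parallels.
Areal scale = h·k = 1 × sec φ; at 45.6°, h = 1.000, k = 1.429, so h·k = 1.429.
True area = apparent / (areal scale) = 122000 / 1.429 ≈ 85400 km².

85400 km²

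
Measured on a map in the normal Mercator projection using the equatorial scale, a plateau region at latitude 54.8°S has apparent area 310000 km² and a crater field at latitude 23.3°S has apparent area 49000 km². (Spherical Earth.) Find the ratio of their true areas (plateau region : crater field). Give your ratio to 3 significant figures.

Mercator's areal exaggeration is sec²φ; hence true area = (apparent area) · cos²φ.
True area of plateau region: 310000 × cos²(54.8°) = 310000 × 0.3323 = 103000 km².
True area of crater field: 49000 × cos²(23.3°) = 49000 × 0.8435 = 41330 km².
Ratio = 103000 / 41330 ≈ 2.49.

2.49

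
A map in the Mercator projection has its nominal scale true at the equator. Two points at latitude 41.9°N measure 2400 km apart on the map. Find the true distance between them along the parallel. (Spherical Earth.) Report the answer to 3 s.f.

1790 km

The Mercator projection is conformal; its linear scale factor is the same in every direction and equals sec φ = 1/cos φ.
Along the parallel at 41.9°, map distances are exaggerated by k = sec 41.9° = 1.344.
True distance = 2400 / 1.344 = 2400 × cos 41.9° ≈ 1790 km.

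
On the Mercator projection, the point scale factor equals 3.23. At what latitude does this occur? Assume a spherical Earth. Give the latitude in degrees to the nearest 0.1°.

72.0°

Mercator scale is k = sec φ = 1/cos φ.
1/cos φ = 3.23  ⇒  cos φ = 0.3096  ⇒  φ = arccos(0.3096) ≈ 72.0°.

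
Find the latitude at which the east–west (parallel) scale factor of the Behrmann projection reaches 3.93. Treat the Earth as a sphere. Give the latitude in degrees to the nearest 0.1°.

77.3°

The Behrmann projection is cylindrical equal-area with φ₀ = 30°. Cylindrical equal-area (φ₀ = 30°): h = cos φ / cos 30° along meridians, k = cos 30° / cos φ along parallels; h·k = 1.
k = cos φ₀ / cos φ = 3.93  ⇒  cos φ = cos 30° / 3.93 = 0.2204.
φ = arccos(0.2204) ≈ 77.3°.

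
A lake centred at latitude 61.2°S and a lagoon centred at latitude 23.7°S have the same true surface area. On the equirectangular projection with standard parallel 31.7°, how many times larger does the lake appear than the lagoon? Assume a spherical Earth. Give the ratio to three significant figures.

The equidistant cylindrical projection with φ₀ = 31.7° has h = 1 (meridians true) and k = cos φ₀ / cos φ along parallels.
Areal scale at 61.2°: h·k = 1.000 × 1.766 = 1.766.
Areal scale at 23.7°: h·k = 1.000 × 0.9292 = 0.9292.
Ratio = 1.766/0.9292 ≈ 1.90.

1.90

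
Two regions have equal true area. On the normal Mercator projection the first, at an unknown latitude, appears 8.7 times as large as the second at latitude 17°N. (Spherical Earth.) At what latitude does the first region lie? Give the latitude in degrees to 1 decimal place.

71.1°

For equal true areas on Mercator, apparent areas scale as sec²φ, so the ratio is cos²φ₂ / cos²φ₁.
cos²φ₂ / cos²φ₁ = 8.7  ⇒  cos φ₁ = cos 17° / √8.7 = 0.9563/2.950 = 0.3242.
φ₁ = arccos(0.3242) ≈ 71.1°.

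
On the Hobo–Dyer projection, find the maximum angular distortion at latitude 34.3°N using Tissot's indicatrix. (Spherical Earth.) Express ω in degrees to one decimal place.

The Hobo–Dyer projection is cylindrical equal-area with φ₀ = 37.5°. Cylindrical equal-area (φ₀ = 37.5°): h = cos φ / cos 37.5° along meridians, k = cos 37.5° / cos φ along parallels; h·k = 1.
At 34.3°: h = 1.041, k = 0.9604; principal scales a = 1.041, b = 0.9604.
sin(ω/2) = (a − b)/(a + b) = 0.08091/2.002 = 0.04042, so ω = 2 arcsin(0.04042) ≈ 4.6°.

4.6°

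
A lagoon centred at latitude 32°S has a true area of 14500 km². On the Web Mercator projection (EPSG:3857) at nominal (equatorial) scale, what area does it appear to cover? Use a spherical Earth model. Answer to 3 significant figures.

20200 km²

Mercator is conformal, so the point scale is isotropic: h = k = sec φ = 1/cos φ.
Areal scale = k² = sec²φ = 1/cos²(32°) = 1/0.8480² = 1.390.
Apparent area = 14500 × 1.390 ≈ 20200 km².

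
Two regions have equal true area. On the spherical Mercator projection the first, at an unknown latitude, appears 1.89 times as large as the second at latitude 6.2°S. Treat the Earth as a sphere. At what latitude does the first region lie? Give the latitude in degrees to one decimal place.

43.7°

On Mercator, (apparent₁)/(apparent₂) = sec²φ₁ / sec²φ₂ when true areas are equal.
cos²φ₂ / cos²φ₁ = 1.89  ⇒  cos φ₁ = cos 6.2° / √1.89 = 0.9942/1.375 = 0.7231.
φ₁ = arccos(0.7231) ≈ 43.7°.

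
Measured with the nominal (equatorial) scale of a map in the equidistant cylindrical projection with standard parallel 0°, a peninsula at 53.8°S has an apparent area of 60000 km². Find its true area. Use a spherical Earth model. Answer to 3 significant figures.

35400 km²

Plate carrée maps x = Rλ, y = Rφ. The meridian scale is h = 1 and the parallel scale is k = 1/cos φ = sec φ.
Areal scale = h·k = 1 × sec φ; at 53.8°, h = 1.000, k = 1.693, so h·k = 1.693.
True area = apparent / (areal scale) = 60000 / 1.693 ≈ 35400 km².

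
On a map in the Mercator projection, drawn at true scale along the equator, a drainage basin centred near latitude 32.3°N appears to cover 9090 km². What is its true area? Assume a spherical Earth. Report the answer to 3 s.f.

6490 km²

For Mercator, h = k = sec φ (a conformal cylindrical projection has a single point scale, 1/cos φ).
Areal scale = k² = sec²φ = 1/cos²(32.3°) = 1/0.8453² = 1.400.
True area = apparent / (areal scale) = 9090 / 1.400 ≈ 6490 km².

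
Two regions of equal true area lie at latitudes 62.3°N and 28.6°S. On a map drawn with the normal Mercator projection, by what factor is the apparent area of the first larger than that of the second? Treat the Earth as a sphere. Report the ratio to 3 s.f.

On Mercator, area is exaggerated by sec²φ = 1/cos²φ.
At 62.3°: sec²(62.3°) = 1/0.4648² = 4.628.
At 28.6°: sec²(28.6°) = 1/0.8780² = 1.297.
Ratio = 4.628/1.297 = cos²(28.6°)/cos²(62.3°) ≈ 3.57.

3.57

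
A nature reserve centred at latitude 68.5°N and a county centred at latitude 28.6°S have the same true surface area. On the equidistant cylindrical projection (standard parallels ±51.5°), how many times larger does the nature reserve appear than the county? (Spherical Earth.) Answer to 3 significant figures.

The equidistant cylindrical projection with φ₀ = 51.5° has h = 1 (meridians true) and k = cos φ₀ / cos φ along parallels.
Areal scale at 68.5°: h·k = 1.000 × 1.699 = 1.699.
Areal scale at 28.6°: h·k = 1.000 × 0.7090 = 0.7090.
Ratio = 1.699/0.7090 ≈ 2.40.

2.40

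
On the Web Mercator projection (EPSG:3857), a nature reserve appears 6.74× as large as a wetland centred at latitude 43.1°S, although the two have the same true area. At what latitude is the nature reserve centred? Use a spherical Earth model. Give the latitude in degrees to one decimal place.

On Mercator, (apparent₁)/(apparent₂) = sec²φ₁ / sec²φ₂ when true areas are equal.
cos²φ₂ / cos²φ₁ = 6.74  ⇒  cos φ₁ = cos 43.1° / √6.74 = 0.7302/2.596 = 0.2812.
φ₁ = arccos(0.2812) ≈ 73.7°.

73.7°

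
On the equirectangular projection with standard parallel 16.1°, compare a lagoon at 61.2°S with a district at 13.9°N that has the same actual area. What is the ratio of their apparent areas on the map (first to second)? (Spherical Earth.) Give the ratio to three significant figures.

In the equirectangular projection with standard parallel φ₀ = 16.1° (x = Rλ cos φ₀, y = Rφ), meridians are true-scale (h = 1) and the parallel scale is k = cos φ₀ / cos φ.
Areal scale at 61.2°: h·k = 1.000 × 1.994 = 1.994.
Areal scale at 13.9°: h·k = 1.000 × 0.9898 = 0.9898.
Ratio = 1.994/0.9898 ≈ 2.01.

2.01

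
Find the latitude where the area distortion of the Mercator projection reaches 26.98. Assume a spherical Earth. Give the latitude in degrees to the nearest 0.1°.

78.9°

Mercator areal scale is sec²φ.
sec²φ = 26.98  ⇒  cos²φ = 0.03706  ⇒  cos φ = 0.1925.
φ = arccos(0.1925) ≈ 78.9°.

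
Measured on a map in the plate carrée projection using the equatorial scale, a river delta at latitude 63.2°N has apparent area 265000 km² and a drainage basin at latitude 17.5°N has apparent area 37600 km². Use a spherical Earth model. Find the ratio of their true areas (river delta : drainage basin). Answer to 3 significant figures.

On the plate carrée, areal scale = h·k = 1 × sec φ, so true area = apparent × cos φ.
True area of river delta: 265000 × cos(63.2°) = 265000 × 0.4509 = 119500 km².
True area of drainage basin: 37600 × cos(17.5°) = 37600 × 0.9537 = 35860 km².
Ratio = 119500 / 35860 ≈ 3.33.

3.33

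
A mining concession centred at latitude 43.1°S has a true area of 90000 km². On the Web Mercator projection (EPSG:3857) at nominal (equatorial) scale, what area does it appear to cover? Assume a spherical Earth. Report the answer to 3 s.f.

Mercator is conformal, so the point scale is isotropic: h = k = sec φ = 1/cos φ.
Areal scale = k² = sec²φ = 1/cos²(43.1°) = 1/0.7302² = 1.876.
Apparent area = 90000 × 1.876 ≈ 169000 km².

169000 km²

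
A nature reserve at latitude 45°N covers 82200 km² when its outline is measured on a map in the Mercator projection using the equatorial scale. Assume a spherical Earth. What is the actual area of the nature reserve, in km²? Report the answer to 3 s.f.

41100 km²

For Mercator, h = k = sec φ (a conformal cylindrical projection has a single point scale, 1/cos φ).
Areal scale = k² = sec²φ = 1/cos²(45°) = 1/0.7071² = 2.000.
True area = apparent / (areal scale) = 82200 / 2.000 ≈ 41100 km².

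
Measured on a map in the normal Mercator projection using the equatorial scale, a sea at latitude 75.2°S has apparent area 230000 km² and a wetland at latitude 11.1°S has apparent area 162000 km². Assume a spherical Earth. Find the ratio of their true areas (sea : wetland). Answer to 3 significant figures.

0.0962

On Mercator the areal scale is sec²φ, so true area = apparent × cos²φ.
True area of sea: 230000 × cos²(75.2°) = 230000 × 0.06525 = 15010 km².
True area of wetland: 162000 × cos²(11.1°) = 162000 × 0.9629 = 156000 km².
Ratio = 15010 / 156000 ≈ 0.0962.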